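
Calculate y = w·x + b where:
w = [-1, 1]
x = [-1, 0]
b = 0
y = 1

y = (-1)(-1) + (1)(0) + 0 = 1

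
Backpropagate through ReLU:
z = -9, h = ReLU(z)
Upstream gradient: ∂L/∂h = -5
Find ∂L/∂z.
∂L/∂z = 0

h = ReLU(-9) = 0
Since z < 0: ∂h/∂z = 0
∂L/∂z = ∂L/∂h · ∂h/∂z = -5 × 0 = 0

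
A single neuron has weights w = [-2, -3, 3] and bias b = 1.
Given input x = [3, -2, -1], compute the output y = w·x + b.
y = -2

y = (-2)(3) + (-3)(-2) + (3)(-1) + 1 = -2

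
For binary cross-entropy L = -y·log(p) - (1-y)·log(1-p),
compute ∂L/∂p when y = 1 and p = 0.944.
∂L/∂p = -1.059

∂L/∂p = -y/p + (1-y)/(1-p) = -1/0.944 + 0 = -1.059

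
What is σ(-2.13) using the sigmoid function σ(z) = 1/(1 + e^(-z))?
0.1062

sigmoid(-2.13) = 1/(1 + e^(2.13)) = 1/(1 + 8.415) = 0.1062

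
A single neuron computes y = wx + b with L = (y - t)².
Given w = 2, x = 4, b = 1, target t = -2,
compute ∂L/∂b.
∂L/∂b = 22

y = wx + b = (2)(4) + 1 = 9
∂L/∂y = 2(y - t) = 2(9 - -2) = 22
∂y/∂b = 1
∂L/∂b = ∂L/∂y · ∂y/∂b = 22 × 1 = 22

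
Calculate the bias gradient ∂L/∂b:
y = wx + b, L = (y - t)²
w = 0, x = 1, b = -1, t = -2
∂L/∂b = 2

y = wx + b = (0)(1) + -1 = -1
∂L/∂y = 2(y - t) = 2(-1 - -2) = 2
∂y/∂b = 1
∂L/∂b = ∂L/∂y · ∂y/∂b = 2 × 1 = 2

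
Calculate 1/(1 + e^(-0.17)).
0.5424

sigmoid(0.17) = 1/(1 + e^(-0.17)) = 1/(1 + 0.8437) = 0.5424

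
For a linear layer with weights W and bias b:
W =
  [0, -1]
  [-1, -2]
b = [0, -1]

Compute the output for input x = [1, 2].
y = [-2, -6]

Wx = [0×1 + -1×2, -1×1 + -2×2]
   = [-2, -5]
y = Wx + b = [-2 + 0, -5 + -1] = [-2, -6]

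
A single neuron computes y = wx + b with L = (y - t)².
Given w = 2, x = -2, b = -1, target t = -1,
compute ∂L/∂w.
∂L/∂w = 16

y = wx + b = (2)(-2) + -1 = -5
∂L/∂y = 2(y - t) = 2(-5 - -1) = -8
∂y/∂w = x = -2
∂L/∂w = ∂L/∂y · ∂y/∂w = -8 × -2 = 16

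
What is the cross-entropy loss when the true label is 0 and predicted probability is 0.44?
L = 0.5798

L = -0·log(0.44) - 1·log(0.56) = -log(0.56) = 0.5798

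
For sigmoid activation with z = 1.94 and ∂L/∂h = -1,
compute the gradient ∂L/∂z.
∂L/∂z = -0.1099

σ(1.94) = 0.8744
σ'(1.94) = σ(1.94)(1 - σ(1.94)) = 0.8744 × 0.1256 = 0.1099
∂L/∂z = ∂L/∂h · σ'(z) = -1 × 0.1099 = -0.1099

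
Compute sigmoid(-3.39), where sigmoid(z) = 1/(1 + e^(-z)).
0.03261

sigmoid(-3.39) = 1/(1 + e^(3.39)) = 1/(1 + 29.67) = 0.03261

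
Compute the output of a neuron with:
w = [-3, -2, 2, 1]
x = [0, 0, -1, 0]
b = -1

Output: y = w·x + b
y = -3

y = (-3)(0) + (-2)(0) + (2)(-1) + (1)(0) + -1 = -3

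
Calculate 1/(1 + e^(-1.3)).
0.7858

sigmoid(1.3) = 1/(1 + e^(-1.3)) = 1/(1 + 0.2725) = 0.7858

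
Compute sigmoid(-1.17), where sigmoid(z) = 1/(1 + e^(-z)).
0.2369

sigmoid(-1.17) = 1/(1 + e^(1.17)) = 1/(1 + 3.222) = 0.2369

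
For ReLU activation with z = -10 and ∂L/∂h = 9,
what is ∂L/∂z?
∂L/∂z = 0

h = ReLU(-10) = 0
Since z < 0: ∂h/∂z = 0
∂L/∂z = ∂L/∂h · ∂h/∂z = 9 × 0 = 0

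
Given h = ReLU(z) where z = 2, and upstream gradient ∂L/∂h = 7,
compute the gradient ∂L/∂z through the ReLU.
∂L/∂z = 7

h = ReLU(2) = 2
Since z > 0: ∂h/∂z = 1
∂L/∂z = ∂L/∂h · ∂h/∂z = 7 × 1 = 7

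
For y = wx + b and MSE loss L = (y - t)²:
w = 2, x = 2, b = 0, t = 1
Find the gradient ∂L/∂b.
∂L/∂b = 6

y = wx + b = (2)(2) + 0 = 4
∂L/∂y = 2(y - t) = 2(4 - 1) = 6
∂y/∂b = 1
∂L/∂b = ∂L/∂y · ∂y/∂b = 6 × 1 = 6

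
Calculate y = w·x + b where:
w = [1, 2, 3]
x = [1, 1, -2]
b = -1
y = -4

y = (1)(1) + (2)(1) + (3)(-2) + -1 = -4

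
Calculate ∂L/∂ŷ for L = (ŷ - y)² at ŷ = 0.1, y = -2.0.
∂L/∂ŷ = 4.2

∂L/∂ŷ = 2(ŷ - y) = 2(0.1 - -2.0) = 2(2.1) = 4.2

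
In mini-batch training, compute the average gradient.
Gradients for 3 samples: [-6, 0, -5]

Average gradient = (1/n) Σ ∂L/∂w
Average gradient = -3.667

Average = (1/3)(-6 + 0 + -5) = -11/3 = -3.667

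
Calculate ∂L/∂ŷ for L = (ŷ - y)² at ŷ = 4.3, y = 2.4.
∂L/∂ŷ = 3.8

∂L/∂ŷ = 2(ŷ - y) = 2(4.3 - 2.4) = 2(1.9) = 3.8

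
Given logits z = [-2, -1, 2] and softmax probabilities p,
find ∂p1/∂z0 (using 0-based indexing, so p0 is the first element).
∂p1/∂z0 = -0.0007993

p = softmax(z) = [0.01715, 0.04661, 0.9362]
p1 = 0.04661, p0 = 0.01715

∂p1/∂z0 = -p1 × p0 = -0.04661 × 0.01715 = -0.0007993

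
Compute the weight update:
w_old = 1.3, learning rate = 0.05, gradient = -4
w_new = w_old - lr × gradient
w_new = 1.5

w_new = w - η·∂L/∂w = 1.3 - 0.05×(-4) = 1.3 - (-0.2) = 1.5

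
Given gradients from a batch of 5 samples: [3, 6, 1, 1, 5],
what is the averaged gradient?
Average gradient = 3.2

Average = (1/5)(3 + 6 + 1 + 1 + 5) = 16/5 = 3.2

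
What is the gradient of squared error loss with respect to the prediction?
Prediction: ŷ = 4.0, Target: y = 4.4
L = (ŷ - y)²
∂L/∂ŷ = -0.8

∂L/∂ŷ = 2(ŷ - y) = 2(4.0 - 4.4) = 2(-0.4) = -0.8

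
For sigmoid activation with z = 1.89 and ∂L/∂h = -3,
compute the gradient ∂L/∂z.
∂L/∂z = -0.3421

σ(1.89) = 0.8688
σ'(1.89) = σ(1.89)(1 - σ(1.89)) = 0.8688 × 0.1312 = 0.114
∂L/∂z = ∂L/∂h · σ'(z) = -3 × 0.114 = -0.3421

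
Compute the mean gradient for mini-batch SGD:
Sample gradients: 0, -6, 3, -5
Average gradient = -2

Average = (1/4)(0 + -6 + 3 + -5) = -8/4 = -2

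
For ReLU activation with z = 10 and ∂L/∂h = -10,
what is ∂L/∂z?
∂L/∂z = -10

h = ReLU(10) = 10
Since z > 0: ∂h/∂z = 1
∂L/∂z = ∂L/∂h · ∂h/∂z = -10 × 1 = -10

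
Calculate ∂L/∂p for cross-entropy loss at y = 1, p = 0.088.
∂L/∂p = -11.36

∂L/∂p = -y/p + (1-y)/(1-p) = -1/0.088 + 0 = -11.36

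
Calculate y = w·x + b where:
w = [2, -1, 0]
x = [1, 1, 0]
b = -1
y = 0

y = (2)(1) + (-1)(1) + (0)(0) + -1 = 0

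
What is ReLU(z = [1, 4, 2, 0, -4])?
h = [1, 4, 2, 0, 0]

ReLU applied element-wise: max(0,1)=1, max(0,4)=4, max(0,2)=2, max(0,0)=0, max(0,-4)=0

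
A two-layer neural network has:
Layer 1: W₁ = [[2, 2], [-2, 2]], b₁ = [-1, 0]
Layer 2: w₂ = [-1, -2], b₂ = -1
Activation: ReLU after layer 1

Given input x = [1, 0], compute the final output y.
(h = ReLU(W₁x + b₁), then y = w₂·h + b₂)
y = -2

Layer 1 pre-activation: z₁ = [1, -2]
After ReLU: h = [1, 0]
Layer 2 output: y = -1×1 + -2×0 + -1 = -2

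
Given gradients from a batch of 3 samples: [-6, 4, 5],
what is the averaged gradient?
Average gradient = 1

Average = (1/3)(-6 + 4 + 5) = 3/3 = 1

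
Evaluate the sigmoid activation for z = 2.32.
0.9105

sigmoid(2.32) = 1/(1 + e^(-2.32)) = 1/(1 + 0.09827) = 0.9105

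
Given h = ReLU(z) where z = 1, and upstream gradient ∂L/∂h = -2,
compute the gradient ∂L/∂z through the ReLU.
∂L/∂z = -2

h = ReLU(1) = 1
Since z > 0: ∂h/∂z = 1
∂L/∂z = ∂L/∂h · ∂h/∂z = -2 × 1 = -2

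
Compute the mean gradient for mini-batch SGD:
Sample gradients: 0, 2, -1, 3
Average gradient = 1

Average = (1/4)(0 + 2 + -1 + 3) = 4/4 = 1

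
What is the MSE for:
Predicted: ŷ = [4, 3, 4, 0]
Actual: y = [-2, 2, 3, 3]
MSE = 11.75

MSE = (1/4)((4--2)² + (3-2)² + (4-3)² + (0-3)²) = (1/4)(36 + 1 + 1 + 9) = 11.75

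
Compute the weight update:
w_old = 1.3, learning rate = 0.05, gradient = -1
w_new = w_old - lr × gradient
w_new = 1.35

w_new = w - η·∂L/∂w = 1.3 - 0.05×(-1) = 1.3 - (-0.05) = 1.35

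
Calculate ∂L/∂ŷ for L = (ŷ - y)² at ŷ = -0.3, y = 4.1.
∂L/∂ŷ = -8.8

∂L/∂ŷ = 2(ŷ - y) = 2(-0.3 - 4.1) = 2(-4.4) = -8.8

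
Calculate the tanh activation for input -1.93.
-0.9587

tanh(-1.93) = (e^(-1.93) - e^(1.93))/(e^(-1.93) + e^(1.93)) = -0.9587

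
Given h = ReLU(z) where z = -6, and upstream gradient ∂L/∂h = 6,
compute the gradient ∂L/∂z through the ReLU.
∂L/∂z = 0

h = ReLU(-6) = 0
Since z < 0: ∂h/∂z = 0
∂L/∂z = ∂L/∂h · ∂h/∂z = 6 × 0 = 0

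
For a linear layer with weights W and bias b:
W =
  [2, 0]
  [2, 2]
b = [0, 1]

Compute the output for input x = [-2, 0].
y = [-4, -3]

Wx = [2×-2 + 0×0, 2×-2 + 2×0]
   = [-4, -4]
y = Wx + b = [-4 + 0, -4 + 1] = [-4, -3]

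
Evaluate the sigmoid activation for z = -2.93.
0.05069

sigmoid(-2.93) = 1/(1 + e^(2.93)) = 1/(1 + 18.73) = 0.05069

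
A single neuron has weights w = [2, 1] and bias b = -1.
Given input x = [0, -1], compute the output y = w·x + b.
y = -2

y = (2)(0) + (1)(-1) + -1 = -2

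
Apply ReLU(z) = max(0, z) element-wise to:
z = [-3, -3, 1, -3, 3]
h = [0, 0, 1, 0, 3]

ReLU applied element-wise: max(0,-3)=0, max(0,-3)=0, max(0,1)=1, max(0,-3)=0, max(0,3)=3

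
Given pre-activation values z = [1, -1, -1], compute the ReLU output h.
h = [1, 0, 0]

ReLU applied element-wise: max(0,1)=1, max(0,-1)=0, max(0,-1)=0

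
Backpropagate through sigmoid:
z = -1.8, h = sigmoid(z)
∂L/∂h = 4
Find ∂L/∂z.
∂L/∂z = 0.4869

σ(-1.8) = 0.1419
σ'(-1.8) = σ(-1.8)(1 - σ(-1.8)) = 0.1419 × 0.8581 = 0.1217
∂L/∂z = ∂L/∂h · σ'(z) = 4 × 0.1217 = 0.4869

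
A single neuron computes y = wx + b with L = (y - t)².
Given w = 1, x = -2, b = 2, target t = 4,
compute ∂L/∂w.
∂L/∂w = 16

y = wx + b = (1)(-2) + 2 = 0
∂L/∂y = 2(y - t) = 2(0 - 4) = -8
∂y/∂w = x = -2
∂L/∂w = ∂L/∂y · ∂y/∂w = -8 × -2 = 16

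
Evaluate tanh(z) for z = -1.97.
-0.9618

tanh(-1.97) = (e^(-1.97) - e^(1.97))/(e^(-1.97) + e^(1.97)) = -0.9618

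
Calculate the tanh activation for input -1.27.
-0.8538

tanh(-1.27) = (e^(-1.27) - e^(1.27))/(e^(-1.27) + e^(1.27)) = -0.8538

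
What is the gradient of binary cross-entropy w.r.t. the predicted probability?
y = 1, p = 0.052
∂L/∂p = -19.23

∂L/∂p = -y/p + (1-y)/(1-p) = -1/0.052 + 0 = -19.23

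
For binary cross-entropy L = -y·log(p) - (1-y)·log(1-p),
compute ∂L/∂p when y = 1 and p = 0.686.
∂L/∂p = -1.458

∂L/∂p = -y/p + (1-y)/(1-p) = -1/0.686 + 0 = -1.458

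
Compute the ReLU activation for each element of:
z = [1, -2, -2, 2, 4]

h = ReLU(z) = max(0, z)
h = [1, 0, 0, 2, 4]

ReLU applied element-wise: max(0,1)=1, max(0,-2)=0, max(0,-2)=0, max(0,2)=2, max(0,4)=4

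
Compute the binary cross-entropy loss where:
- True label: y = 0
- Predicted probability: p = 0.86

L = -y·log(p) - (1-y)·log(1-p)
L = 1.966

L = -0·log(0.86) - 1·log(0.14) = -log(0.14) = 1.966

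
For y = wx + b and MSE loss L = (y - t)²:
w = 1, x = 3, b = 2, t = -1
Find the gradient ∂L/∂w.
∂L/∂w = 36

y = wx + b = (1)(3) + 2 = 5
∂L/∂y = 2(y - t) = 2(5 - -1) = 12
∂y/∂w = x = 3
∂L/∂w = ∂L/∂y · ∂y/∂w = 12 × 3 = 36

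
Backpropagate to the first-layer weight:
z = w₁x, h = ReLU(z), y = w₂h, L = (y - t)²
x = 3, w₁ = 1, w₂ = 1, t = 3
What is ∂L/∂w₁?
∂L/∂w₁ = 0

Forward pass:
z = w₁x = 1×3 = 3
h = ReLU(3) = 3
y = w₂h = 1×3 = 3

Backward pass:
∂L/∂y = 2(y - t) = 2(3 - 3) = 0
∂y/∂h = w₂ = 1
∂h/∂z = 1 (ReLU derivative)
∂z/∂w₁ = x = 3

∂L/∂w₁ = 0 × 1 × 1 × 3 = 0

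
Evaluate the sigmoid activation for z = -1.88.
0.1324

sigmoid(-1.88) = 1/(1 + e^(1.88)) = 1/(1 + 6.554) = 0.1324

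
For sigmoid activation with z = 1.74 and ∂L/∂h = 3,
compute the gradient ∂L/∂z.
∂L/∂z = 0.3811

σ(1.74) = 0.8507
σ'(1.74) = σ(1.74)(1 - σ(1.74)) = 0.8507 × 0.1493 = 0.127
∂L/∂z = ∂L/∂h · σ'(z) = 3 × 0.127 = 0.3811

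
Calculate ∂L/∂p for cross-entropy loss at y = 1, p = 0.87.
∂L/∂p = -1.149

∂L/∂p = -y/p + (1-y)/(1-p) = -1/0.87 + 0 = -1.149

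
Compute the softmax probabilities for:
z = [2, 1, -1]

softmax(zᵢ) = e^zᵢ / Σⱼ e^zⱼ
p = [0.7054, 0.2595, 0.0351]

exp(z) = [7.389, 2.718, 0.3679]
Sum = 10.48
p = [0.7054, 0.2595, 0.0351]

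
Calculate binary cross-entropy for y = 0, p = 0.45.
L = 0.5978

L = -0·log(0.45) - 1·log(0.55) = -log(0.55) = 0.5978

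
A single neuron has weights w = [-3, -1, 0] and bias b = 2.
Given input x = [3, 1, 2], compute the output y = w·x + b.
y = -8

y = (-3)(3) + (-1)(1) + (0)(2) + 2 = -8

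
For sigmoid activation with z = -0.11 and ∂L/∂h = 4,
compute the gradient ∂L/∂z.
∂L/∂z = 0.997

σ(-0.11) = 0.4725
σ'(-0.11) = σ(-0.11)(1 - σ(-0.11)) = 0.4725 × 0.5275 = 0.2492
∂L/∂z = ∂L/∂h · σ'(z) = 4 × 0.2492 = 0.997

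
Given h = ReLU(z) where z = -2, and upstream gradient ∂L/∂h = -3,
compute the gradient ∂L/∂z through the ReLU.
∂L/∂z = 0

h = ReLU(-2) = 0
Since z < 0: ∂h/∂z = 0
∂L/∂z = ∂L/∂h · ∂h/∂z = -3 × 0 = 0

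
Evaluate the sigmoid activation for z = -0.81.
0.3079

sigmoid(-0.81) = 1/(1 + e^(0.81)) = 1/(1 + 2.248) = 0.3079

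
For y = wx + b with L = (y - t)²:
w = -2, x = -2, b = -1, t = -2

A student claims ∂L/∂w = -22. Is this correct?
Incorrect

y = (-2)(-2) + -1 = 3
∂L/∂y = 2(y - t) = 2(3 - -2) = 10
∂y/∂w = x = -2
∂L/∂w = 10 × -2 = -20

Claimed value: -22
Incorrect: The correct gradient is -20.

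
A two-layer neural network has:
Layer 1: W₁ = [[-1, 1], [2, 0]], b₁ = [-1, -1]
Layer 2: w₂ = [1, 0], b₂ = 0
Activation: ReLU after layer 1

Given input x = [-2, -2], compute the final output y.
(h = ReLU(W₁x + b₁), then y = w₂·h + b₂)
y = 0

Layer 1 pre-activation: z₁ = [-1, -5]
After ReLU: h = [0, 0]
Layer 2 output: y = 1×0 + 0×0 + 0 = 0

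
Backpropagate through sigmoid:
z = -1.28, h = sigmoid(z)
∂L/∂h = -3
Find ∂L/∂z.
∂L/∂z = -0.5107

σ(-1.28) = 0.2176
σ'(-1.28) = σ(-1.28)(1 - σ(-1.28)) = 0.2176 × 0.7824 = 0.1702
∂L/∂z = ∂L/∂h · σ'(z) = -3 × 0.1702 = -0.5107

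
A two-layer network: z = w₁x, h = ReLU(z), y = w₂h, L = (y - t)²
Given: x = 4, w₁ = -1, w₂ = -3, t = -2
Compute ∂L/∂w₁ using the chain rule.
∂L/∂w₁ = 0

Forward pass:
z = w₁x = -1×4 = -4
h = ReLU(-4) = 0
y = w₂h = -3×0 = 0

Backward pass:
∂L/∂y = 2(y - t) = 2(0 - -2) = 4
∂y/∂h = w₂ = -3
∂h/∂z = 0 (ReLU derivative)
∂z/∂w₁ = x = 4

∂L/∂w₁ = 4 × -3 × 0 × 4 = 0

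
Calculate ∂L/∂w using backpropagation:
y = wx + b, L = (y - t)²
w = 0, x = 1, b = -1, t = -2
∂L/∂w = 2

y = wx + b = (0)(1) + -1 = -1
∂L/∂y = 2(y - t) = 2(-1 - -2) = 2
∂y/∂w = x = 1
∂L/∂w = ∂L/∂y · ∂y/∂w = 2 × 1 = 2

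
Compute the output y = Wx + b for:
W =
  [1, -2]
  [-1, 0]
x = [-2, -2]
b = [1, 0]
y = [3, 2]

Wx = [1×-2 + -2×-2, -1×-2 + 0×-2]
   = [2, 2]
y = Wx + b = [2 + 1, 2 + 0] = [3, 2]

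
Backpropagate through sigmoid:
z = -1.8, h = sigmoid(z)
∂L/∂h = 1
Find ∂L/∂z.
∂L/∂z = 0.1217

σ(-1.8) = 0.1419
σ'(-1.8) = σ(-1.8)(1 - σ(-1.8)) = 0.1419 × 0.8581 = 0.1217
∂L/∂z = ∂L/∂h · σ'(z) = 1 × 0.1217 = 0.1217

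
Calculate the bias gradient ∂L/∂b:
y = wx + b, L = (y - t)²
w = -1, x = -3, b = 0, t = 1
∂L/∂b = 4

y = wx + b = (-1)(-3) + 0 = 3
∂L/∂y = 2(y - t) = 2(3 - 1) = 4
∂y/∂b = 1
∂L/∂b = ∂L/∂y · ∂y/∂b = 4 × 1 = 4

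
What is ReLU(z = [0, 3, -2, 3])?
h = [0, 3, 0, 3]

ReLU applied element-wise: max(0,0)=0, max(0,3)=3, max(0,-2)=0, max(0,3)=3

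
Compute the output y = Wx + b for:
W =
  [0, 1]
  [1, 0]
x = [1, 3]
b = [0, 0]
y = [3, 1]

Wx = [0×1 + 1×3, 1×1 + 0×3]
   = [3, 1]
y = Wx + b = [3 + 0, 1 + 0] = [3, 1]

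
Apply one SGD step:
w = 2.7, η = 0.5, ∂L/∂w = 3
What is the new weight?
w_new = 1.2

w_new = w - η·∂L/∂w = 2.7 - 0.5×(3) = 2.7 - (1.5) = 1.2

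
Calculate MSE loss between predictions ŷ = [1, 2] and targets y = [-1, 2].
MSE = 2

MSE = (1/2)((1--1)² + (2-2)²) = (1/2)(4 + 0) = 2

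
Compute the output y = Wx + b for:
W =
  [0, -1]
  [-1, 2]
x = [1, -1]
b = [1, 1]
y = [2, -2]

Wx = [0×1 + -1×-1, -1×1 + 2×-1]
   = [1, -3]
y = Wx + b = [1 + 1, -3 + 1] = [2, -2]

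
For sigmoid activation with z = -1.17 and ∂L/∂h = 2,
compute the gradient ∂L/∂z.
∂L/∂z = 0.3615

σ(-1.17) = 0.2369
σ'(-1.17) = σ(-1.17)(1 - σ(-1.17)) = 0.2369 × 0.7631 = 0.1808
∂L/∂z = ∂L/∂h · σ'(z) = 2 × 0.1808 = 0.3615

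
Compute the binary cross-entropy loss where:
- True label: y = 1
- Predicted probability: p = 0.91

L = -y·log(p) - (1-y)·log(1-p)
L = 0.09431

L = -1·log(0.91) - 0·log(0.09) = -log(0.91) = 0.09431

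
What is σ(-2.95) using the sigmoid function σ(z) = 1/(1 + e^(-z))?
0.04974

sigmoid(-2.95) = 1/(1 + e^(2.95)) = 1/(1 + 19.11) = 0.04974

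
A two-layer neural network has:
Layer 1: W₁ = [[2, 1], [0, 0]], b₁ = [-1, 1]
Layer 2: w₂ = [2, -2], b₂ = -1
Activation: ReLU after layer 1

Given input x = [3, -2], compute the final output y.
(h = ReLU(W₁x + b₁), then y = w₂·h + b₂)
y = 3

Layer 1 pre-activation: z₁ = [3, 1]
After ReLU: h = [3, 1]
Layer 2 output: y = 2×3 + -2×1 + -1 = 3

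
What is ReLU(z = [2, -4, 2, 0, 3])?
h = [2, 0, 2, 0, 3]

ReLU applied element-wise: max(0,2)=2, max(0,-4)=0, max(0,2)=2, max(0,0)=0, max(0,3)=3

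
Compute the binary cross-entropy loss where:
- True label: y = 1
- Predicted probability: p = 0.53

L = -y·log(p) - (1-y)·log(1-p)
L = 0.6349

L = -1·log(0.53) - 0·log(0.47) = -log(0.53) = 0.6349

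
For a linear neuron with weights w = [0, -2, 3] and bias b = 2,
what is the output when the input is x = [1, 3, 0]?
y = -4

y = (0)(1) + (-2)(3) + (3)(0) + 2 = -4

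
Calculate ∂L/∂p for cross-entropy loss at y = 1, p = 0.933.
∂L/∂p = -1.072

∂L/∂p = -y/p + (1-y)/(1-p) = -1/0.933 + 0 = -1.072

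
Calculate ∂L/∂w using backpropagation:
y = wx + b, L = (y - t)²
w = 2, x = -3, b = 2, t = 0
∂L/∂w = 24

y = wx + b = (2)(-3) + 2 = -4
∂L/∂y = 2(y - t) = 2(-4 - 0) = -8
∂y/∂w = x = -3
∂L/∂w = ∂L/∂y · ∂y/∂w = -8 × -3 = 24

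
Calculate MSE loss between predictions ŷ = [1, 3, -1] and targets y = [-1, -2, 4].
MSE = 18

MSE = (1/3)((1--1)² + (3--2)² + (-1-4)²) = (1/3)(4 + 25 + 25) = 18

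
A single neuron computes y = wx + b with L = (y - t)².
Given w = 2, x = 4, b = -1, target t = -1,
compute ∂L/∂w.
∂L/∂w = 64

y = wx + b = (2)(4) + -1 = 7
∂L/∂y = 2(y - t) = 2(7 - -1) = 16
∂y/∂w = x = 4
∂L/∂w = ∂L/∂y · ∂y/∂w = 16 × 4 = 64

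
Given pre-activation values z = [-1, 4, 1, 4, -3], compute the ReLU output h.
h = [0, 4, 1, 4, 0]

ReLU applied element-wise: max(0,-1)=0, max(0,4)=4, max(0,1)=1, max(0,4)=4, max(0,-3)=0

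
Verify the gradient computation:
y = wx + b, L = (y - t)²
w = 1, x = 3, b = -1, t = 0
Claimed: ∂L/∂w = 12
Correct

y = (1)(3) + -1 = 2
∂L/∂y = 2(y - t) = 2(2 - 0) = 4
∂y/∂w = x = 3
∂L/∂w = 4 × 3 = 12

Claimed value: 12
Correct: The correct gradient is 12.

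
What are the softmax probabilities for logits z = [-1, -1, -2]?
p = [0.4223, 0.4223, 0.1554]

exp(z) = [0.3679, 0.3679, 0.1353]
Sum = 0.8711
p = [0.4223, 0.4223, 0.1554]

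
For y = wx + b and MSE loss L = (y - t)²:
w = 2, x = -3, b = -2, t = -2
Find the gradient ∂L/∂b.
∂L/∂b = -12

y = wx + b = (2)(-3) + -2 = -8
∂L/∂y = 2(y - t) = 2(-8 - -2) = -12
∂y/∂b = 1
∂L/∂b = ∂L/∂y · ∂y/∂b = -12 × 1 = -12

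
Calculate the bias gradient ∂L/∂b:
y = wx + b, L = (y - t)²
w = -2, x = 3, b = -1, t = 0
∂L/∂b = -14

y = wx + b = (-2)(3) + -1 = -7
∂L/∂y = 2(y - t) = 2(-7 - 0) = -14
∂y/∂b = 1
∂L/∂b = ∂L/∂y · ∂y/∂b = -14 × 1 = -14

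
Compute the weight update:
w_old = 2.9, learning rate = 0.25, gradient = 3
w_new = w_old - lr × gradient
w_new = 2.15

w_new = w - η·∂L/∂w = 2.9 - 0.25×(3) = 2.9 - (0.75) = 2.15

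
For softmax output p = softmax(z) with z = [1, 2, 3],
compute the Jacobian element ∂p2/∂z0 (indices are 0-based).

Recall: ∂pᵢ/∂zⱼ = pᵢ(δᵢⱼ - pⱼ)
∂p2/∂z0 = -0.05989

p = softmax(z) = [0.09003, 0.2447, 0.6652]
p2 = 0.6652, p0 = 0.09003

∂p2/∂z0 = -p2 × p0 = -0.6652 × 0.09003 = -0.05989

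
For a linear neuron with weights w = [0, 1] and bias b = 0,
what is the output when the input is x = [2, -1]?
y = -1

y = (0)(2) + (1)(-1) + 0 = -1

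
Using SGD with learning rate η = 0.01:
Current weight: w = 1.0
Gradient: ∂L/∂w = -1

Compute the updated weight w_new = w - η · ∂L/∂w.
w_new = 1.01

w_new = w - η·∂L/∂w = 1.0 - 0.01×(-1) = 1.0 - (-0.01) = 1.01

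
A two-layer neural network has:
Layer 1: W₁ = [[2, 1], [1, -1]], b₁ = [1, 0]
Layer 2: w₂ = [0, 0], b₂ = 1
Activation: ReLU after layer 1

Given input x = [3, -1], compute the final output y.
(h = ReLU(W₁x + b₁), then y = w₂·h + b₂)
y = 1

Layer 1 pre-activation: z₁ = [6, 4]
After ReLU: h = [6, 4]
Layer 2 output: y = 0×6 + 0×4 + 1 = 1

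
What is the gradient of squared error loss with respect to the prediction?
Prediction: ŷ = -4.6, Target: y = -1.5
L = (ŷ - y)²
∂L/∂ŷ = -6.2

∂L/∂ŷ = 2(ŷ - y) = 2(-4.6 - -1.5) = 2(-3.1) = -6.2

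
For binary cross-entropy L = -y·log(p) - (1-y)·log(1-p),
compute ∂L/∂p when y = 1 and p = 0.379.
∂L/∂p = -2.639

∂L/∂p = -y/p + (1-y)/(1-p) = -1/0.379 + 0 = -2.639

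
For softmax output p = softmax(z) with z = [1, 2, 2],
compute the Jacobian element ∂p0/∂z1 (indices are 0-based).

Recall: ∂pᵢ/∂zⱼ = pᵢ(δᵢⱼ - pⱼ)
∂p0/∂z1 = -0.06561

p = softmax(z) = [0.1554, 0.4223, 0.4223]
p0 = 0.1554, p1 = 0.4223

∂p0/∂z1 = -p0 × p1 = -0.1554 × 0.4223 = -0.06561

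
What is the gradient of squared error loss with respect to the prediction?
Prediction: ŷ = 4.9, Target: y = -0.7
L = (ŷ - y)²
∂L/∂ŷ = 11.2

∂L/∂ŷ = 2(ŷ - y) = 2(4.9 - -0.7) = 2(5.6) = 11.2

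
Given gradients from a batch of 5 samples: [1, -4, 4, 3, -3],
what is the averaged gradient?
Average gradient = 0.2

Average = (1/5)(1 + -4 + 4 + 3 + -3) = 1/5 = 0.2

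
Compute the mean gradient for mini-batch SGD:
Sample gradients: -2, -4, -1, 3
Average gradient = -1

Average = (1/4)(-2 + -4 + -1 + 3) = -4/4 = -1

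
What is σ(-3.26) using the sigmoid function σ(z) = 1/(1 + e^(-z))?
0.03697

sigmoid(-3.26) = 1/(1 + e^(3.26)) = 1/(1 + 26.05) = 0.03697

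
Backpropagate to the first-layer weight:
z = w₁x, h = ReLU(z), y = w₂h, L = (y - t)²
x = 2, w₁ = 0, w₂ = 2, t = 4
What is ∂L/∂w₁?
∂L/∂w₁ = 0

Forward pass:
z = w₁x = 0×2 = 0
h = ReLU(0) = 0
y = w₂h = 2×0 = 0

Backward pass:
∂L/∂y = 2(y - t) = 2(0 - 4) = -8
∂y/∂h = w₂ = 2
∂h/∂z = 0 (ReLU derivative)
∂z/∂w₁ = x = 2

∂L/∂w₁ = -8 × 2 × 0 × 2 = 0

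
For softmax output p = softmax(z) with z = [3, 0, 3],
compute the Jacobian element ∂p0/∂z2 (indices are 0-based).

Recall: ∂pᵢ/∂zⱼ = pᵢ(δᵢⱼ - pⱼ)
∂p0/∂z2 = -0.238

p = softmax(z) = [0.4879, 0.02429, 0.4879]
p0 = 0.4879, p2 = 0.4879

∂p0/∂z2 = -p0 × p2 = -0.4879 × 0.4879 = -0.238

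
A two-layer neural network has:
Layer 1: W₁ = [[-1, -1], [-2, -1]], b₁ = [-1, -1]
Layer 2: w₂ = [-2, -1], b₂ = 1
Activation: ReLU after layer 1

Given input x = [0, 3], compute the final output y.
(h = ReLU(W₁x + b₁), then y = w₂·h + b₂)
y = 1

Layer 1 pre-activation: z₁ = [-4, -4]
After ReLU: h = [0, 0]
Layer 2 output: y = -2×0 + -1×0 + 1 = 1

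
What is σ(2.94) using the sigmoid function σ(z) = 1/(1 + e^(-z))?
0.9498

sigmoid(2.94) = 1/(1 + e^(-2.94)) = 1/(1 + 0.05287) = 0.9498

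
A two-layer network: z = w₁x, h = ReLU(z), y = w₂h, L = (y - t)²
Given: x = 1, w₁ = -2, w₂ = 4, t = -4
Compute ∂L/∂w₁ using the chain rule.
∂L/∂w₁ = 0

Forward pass:
z = w₁x = -2×1 = -2
h = ReLU(-2) = 0
y = w₂h = 4×0 = 0

Backward pass:
∂L/∂y = 2(y - t) = 2(0 - -4) = 8
∂y/∂h = w₂ = 4
∂h/∂z = 0 (ReLU derivative)
∂z/∂w₁ = x = 1

∂L/∂w₁ = 8 × 4 × 0 × 1 = 0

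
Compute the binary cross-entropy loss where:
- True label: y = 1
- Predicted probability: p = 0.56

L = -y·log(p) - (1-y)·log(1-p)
L = 0.5798

L = -1·log(0.56) - 0·log(0.44) = -log(0.56) = 0.5798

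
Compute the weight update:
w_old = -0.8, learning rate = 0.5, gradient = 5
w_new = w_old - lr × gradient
w_new = -3.3

w_new = w - η·∂L/∂w = -0.8 - 0.5×(5) = -0.8 - (2.5) = -3.3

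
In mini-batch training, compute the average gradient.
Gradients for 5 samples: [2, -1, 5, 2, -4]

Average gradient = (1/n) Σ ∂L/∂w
Average gradient = 0.8

Average = (1/5)(2 + -1 + 5 + 2 + -4) = 4/5 = 0.8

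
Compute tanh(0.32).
0.3095

tanh(0.32) = (e^(0.32) - e^(-0.32))/(e^(0.32) + e^(-0.32)) = 0.3095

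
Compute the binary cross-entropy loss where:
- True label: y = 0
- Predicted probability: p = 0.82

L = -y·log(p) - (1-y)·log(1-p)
L = 1.715

L = -0·log(0.82) - 1·log(0.18) = -log(0.18) = 1.715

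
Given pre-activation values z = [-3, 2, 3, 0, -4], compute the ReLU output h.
h = [0, 2, 3, 0, 0]

ReLU applied element-wise: max(0,-3)=0, max(0,2)=2, max(0,3)=3, max(0,0)=0, max(0,-4)=0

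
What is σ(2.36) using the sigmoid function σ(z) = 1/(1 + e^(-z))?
0.9137

sigmoid(2.36) = 1/(1 + e^(-2.36)) = 1/(1 + 0.09442) = 0.9137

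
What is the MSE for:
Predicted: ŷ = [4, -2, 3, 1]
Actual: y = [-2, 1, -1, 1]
MSE = 15.25

MSE = (1/4)((4--2)² + (-2-1)² + (3--1)² + (1-1)²) = (1/4)(36 + 9 + 16 + 0) = 15.25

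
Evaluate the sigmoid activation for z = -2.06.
0.113

sigmoid(-2.06) = 1/(1 + e^(2.06)) = 1/(1 + 7.846) = 0.113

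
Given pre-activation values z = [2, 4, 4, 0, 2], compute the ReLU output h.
h = [2, 4, 4, 0, 2]

ReLU applied element-wise: max(0,2)=2, max(0,4)=4, max(0,4)=4, max(0,0)=0, max(0,2)=2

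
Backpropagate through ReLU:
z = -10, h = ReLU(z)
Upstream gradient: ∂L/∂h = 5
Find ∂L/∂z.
∂L/∂z = 0

h = ReLU(-10) = 0
Since z < 0: ∂h/∂z = 0
∂L/∂z = ∂L/∂h · ∂h/∂z = 5 × 0 = 0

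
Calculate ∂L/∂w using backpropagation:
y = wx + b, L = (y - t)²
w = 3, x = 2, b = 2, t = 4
∂L/∂w = 16

y = wx + b = (3)(2) + 2 = 8
∂L/∂y = 2(y - t) = 2(8 - 4) = 8
∂y/∂w = x = 2
∂L/∂w = ∂L/∂y · ∂y/∂w = 8 × 2 = 16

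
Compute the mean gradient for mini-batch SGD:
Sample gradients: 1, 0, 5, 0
Average gradient = 1.5

Average = (1/4)(1 + 0 + 5 + 0) = 6/4 = 1.5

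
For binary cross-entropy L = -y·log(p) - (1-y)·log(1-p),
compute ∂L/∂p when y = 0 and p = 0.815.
∂L/∂p = 5.405

∂L/∂p = -y/p + (1-y)/(1-p) = 0 + 1/0.185 = 5.405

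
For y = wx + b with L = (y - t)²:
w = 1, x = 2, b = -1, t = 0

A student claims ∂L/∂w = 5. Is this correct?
Incorrect

y = (1)(2) + -1 = 1
∂L/∂y = 2(y - t) = 2(1 - 0) = 2
∂y/∂w = x = 2
∂L/∂w = 2 × 2 = 4

Claimed value: 5
Incorrect: The correct gradient is 4.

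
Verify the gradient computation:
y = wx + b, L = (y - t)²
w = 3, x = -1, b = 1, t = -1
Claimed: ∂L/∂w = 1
Incorrect

y = (3)(-1) + 1 = -2
∂L/∂y = 2(y - t) = 2(-2 - -1) = -2
∂y/∂w = x = -1
∂L/∂w = -2 × -1 = 2

Claimed value: 1
Incorrect: The correct gradient is 2.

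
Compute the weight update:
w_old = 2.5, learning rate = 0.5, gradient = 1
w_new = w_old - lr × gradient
w_new = 2

w_new = w - η·∂L/∂w = 2.5 - 0.5×(1) = 2.5 - (0.5) = 2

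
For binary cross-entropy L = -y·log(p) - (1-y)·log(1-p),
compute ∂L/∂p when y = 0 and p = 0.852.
∂L/∂p = 6.757

∂L/∂p = -y/p + (1-y)/(1-p) = 0 + 1/0.148 = 6.757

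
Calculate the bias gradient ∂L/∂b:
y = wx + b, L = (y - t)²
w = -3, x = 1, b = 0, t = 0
∂L/∂b = -6

y = wx + b = (-3)(1) + 0 = -3
∂L/∂y = 2(y - t) = 2(-3 - 0) = -6
∂y/∂b = 1
∂L/∂b = ∂L/∂y · ∂y/∂b = -6 × 1 = -6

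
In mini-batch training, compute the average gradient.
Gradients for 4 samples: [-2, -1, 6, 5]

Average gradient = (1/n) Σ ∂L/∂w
Average gradient = 2

Average = (1/4)(-2 + -1 + 6 + 5) = 8/4 = 2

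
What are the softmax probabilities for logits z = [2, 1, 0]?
p = [0.6652, 0.2447, 0.09]

exp(z) = [7.389, 2.718, 1]
Sum = 11.11
p = [0.6652, 0.2447, 0.09]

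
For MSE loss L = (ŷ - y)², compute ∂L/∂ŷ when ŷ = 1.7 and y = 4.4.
∂L/∂ŷ = -5.4

∂L/∂ŷ = 2(ŷ - y) = 2(1.7 - 4.4) = 2(-2.7) = -5.4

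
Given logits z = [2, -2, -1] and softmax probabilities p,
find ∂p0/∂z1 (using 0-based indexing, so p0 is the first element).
∂p0/∂z1 = -0.01605

p = softmax(z) = [0.9362, 0.01715, 0.04661]
p0 = 0.9362, p1 = 0.01715

∂p0/∂z1 = -p0 × p1 = -0.9362 × 0.01715 = -0.01605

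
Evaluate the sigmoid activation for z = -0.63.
0.3475

sigmoid(-0.63) = 1/(1 + e^(0.63)) = 1/(1 + 1.878) = 0.3475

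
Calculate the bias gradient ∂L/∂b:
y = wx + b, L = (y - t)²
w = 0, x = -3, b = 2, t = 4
∂L/∂b = -4

y = wx + b = (0)(-3) + 2 = 2
∂L/∂y = 2(y - t) = 2(2 - 4) = -4
∂y/∂b = 1
∂L/∂b = ∂L/∂y · ∂y/∂b = -4 × 1 = -4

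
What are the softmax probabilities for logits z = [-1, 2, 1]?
p = [0.0351, 0.7054, 0.2595]

exp(z) = [0.3679, 7.389, 2.718]
Sum = 10.48
p = [0.0351, 0.7054, 0.2595]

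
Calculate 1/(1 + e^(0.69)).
0.334

sigmoid(-0.69) = 1/(1 + e^(0.69)) = 1/(1 + 1.994) = 0.334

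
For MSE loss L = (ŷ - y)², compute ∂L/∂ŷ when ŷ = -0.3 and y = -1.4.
∂L/∂ŷ = 2.2

∂L/∂ŷ = 2(ŷ - y) = 2(-0.3 - -1.4) = 2(1.1) = 2.2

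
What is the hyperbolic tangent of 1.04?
0.7779

tanh(1.04) = (e^(1.04) - e^(-1.04))/(e^(1.04) + e^(-1.04)) = 0.7779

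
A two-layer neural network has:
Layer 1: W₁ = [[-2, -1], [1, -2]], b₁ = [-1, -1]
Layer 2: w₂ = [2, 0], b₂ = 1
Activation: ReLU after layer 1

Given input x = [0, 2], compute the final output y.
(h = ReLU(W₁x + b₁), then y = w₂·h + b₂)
y = 1

Layer 1 pre-activation: z₁ = [-3, -5]
After ReLU: h = [0, 0]
Layer 2 output: y = 2×0 + 0×0 + 1 = 1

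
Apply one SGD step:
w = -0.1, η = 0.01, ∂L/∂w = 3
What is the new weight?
w_new = -0.13

w_new = w - η·∂L/∂w = -0.1 - 0.01×(3) = -0.1 - (0.03) = -0.13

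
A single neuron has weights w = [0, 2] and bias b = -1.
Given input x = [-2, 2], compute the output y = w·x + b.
y = 3

y = (0)(-2) + (2)(2) + -1 = 3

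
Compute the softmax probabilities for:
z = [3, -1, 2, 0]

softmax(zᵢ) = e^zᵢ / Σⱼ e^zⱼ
p = [0.6964, 0.0128, 0.2562, 0.0347]

exp(z) = [20.09, 0.3679, 7.389, 1]
Sum = 28.84
p = [0.6964, 0.0128, 0.2562, 0.0347]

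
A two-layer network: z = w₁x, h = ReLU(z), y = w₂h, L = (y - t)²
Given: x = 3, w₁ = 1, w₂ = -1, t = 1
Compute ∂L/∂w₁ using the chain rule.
∂L/∂w₁ = 24

Forward pass:
z = w₁x = 1×3 = 3
h = ReLU(3) = 3
y = w₂h = -1×3 = -3

Backward pass:
∂L/∂y = 2(y - t) = 2(-3 - 1) = -8
∂y/∂h = w₂ = -1
∂h/∂z = 1 (ReLU derivative)
∂z/∂w₁ = x = 3

∂L/∂w₁ = -8 × -1 × 1 × 3 = 24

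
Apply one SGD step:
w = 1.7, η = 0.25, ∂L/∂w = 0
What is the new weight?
w_new = 1.7

w_new = w - η·∂L/∂w = 1.7 - 0.25×(0) = 1.7 - (0) = 1.7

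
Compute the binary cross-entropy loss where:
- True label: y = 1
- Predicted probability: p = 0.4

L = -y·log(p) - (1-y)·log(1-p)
L = 0.9163

L = -1·log(0.4) - 0·log(0.6) = -log(0.4) = 0.9163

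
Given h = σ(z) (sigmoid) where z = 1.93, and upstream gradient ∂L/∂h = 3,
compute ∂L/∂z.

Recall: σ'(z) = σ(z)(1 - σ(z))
∂L/∂z = 0.3321

σ(1.93) = 0.8732
σ'(1.93) = σ(1.93)(1 - σ(1.93)) = 0.8732 × 0.1268 = 0.1107
∂L/∂z = ∂L/∂h · σ'(z) = 3 × 0.1107 = 0.3321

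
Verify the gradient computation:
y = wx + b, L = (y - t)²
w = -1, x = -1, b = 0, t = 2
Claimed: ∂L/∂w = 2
Correct

y = (-1)(-1) + 0 = 1
∂L/∂y = 2(y - t) = 2(1 - 2) = -2
∂y/∂w = x = -1
∂L/∂w = -2 × -1 = 2

Claimed value: 2
Correct: The correct gradient is 2.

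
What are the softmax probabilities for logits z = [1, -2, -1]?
p = [0.8438, 0.042, 0.1142]

exp(z) = [2.718, 0.1353, 0.3679]
Sum = 3.221
p = [0.8438, 0.042, 0.1142]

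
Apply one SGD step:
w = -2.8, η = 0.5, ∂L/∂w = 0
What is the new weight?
w_new = -2.8

w_new = w - η·∂L/∂w = -2.8 - 0.5×(0) = -2.8 - (0) = -2.8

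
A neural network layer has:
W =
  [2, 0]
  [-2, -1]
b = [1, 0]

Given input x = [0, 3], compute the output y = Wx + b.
y = [1, -3]

Wx = [2×0 + 0×3, -2×0 + -1×3]
   = [0, -3]
y = Wx + b = [0 + 1, -3 + 0] = [1, -3]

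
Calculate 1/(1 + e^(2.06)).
0.113

sigmoid(-2.06) = 1/(1 + e^(2.06)) = 1/(1 + 7.846) = 0.113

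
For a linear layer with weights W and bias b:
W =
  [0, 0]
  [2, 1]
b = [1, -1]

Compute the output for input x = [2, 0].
y = [1, 3]

Wx = [0×2 + 0×0, 2×2 + 1×0]
   = [0, 4]
y = Wx + b = [0 + 1, 4 + -1] = [1, 3]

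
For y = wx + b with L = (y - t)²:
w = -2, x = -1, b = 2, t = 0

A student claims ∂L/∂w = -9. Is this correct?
Incorrect

y = (-2)(-1) + 2 = 4
∂L/∂y = 2(y - t) = 2(4 - 0) = 8
∂y/∂w = x = -1
∂L/∂w = 8 × -1 = -8

Claimed value: -9
Incorrect: The correct gradient is -8.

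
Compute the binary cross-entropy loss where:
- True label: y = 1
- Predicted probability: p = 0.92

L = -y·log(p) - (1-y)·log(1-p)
L = 0.08338

L = -1·log(0.92) - 0·log(0.08) = -log(0.92) = 0.08338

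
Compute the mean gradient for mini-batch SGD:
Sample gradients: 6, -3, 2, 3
Average gradient = 2

Average = (1/4)(6 + -3 + 2 + 3) = 8/4 = 2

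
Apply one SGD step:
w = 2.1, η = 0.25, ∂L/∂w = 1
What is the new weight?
w_new = 1.85

w_new = w - η·∂L/∂w = 2.1 - 0.25×(1) = 2.1 - (0.25) = 1.85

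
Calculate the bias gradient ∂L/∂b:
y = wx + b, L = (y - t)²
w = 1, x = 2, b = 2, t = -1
∂L/∂b = 10

y = wx + b = (1)(2) + 2 = 4
∂L/∂y = 2(y - t) = 2(4 - -1) = 10
∂y/∂b = 1
∂L/∂b = ∂L/∂y · ∂y/∂b = 10 × 1 = 10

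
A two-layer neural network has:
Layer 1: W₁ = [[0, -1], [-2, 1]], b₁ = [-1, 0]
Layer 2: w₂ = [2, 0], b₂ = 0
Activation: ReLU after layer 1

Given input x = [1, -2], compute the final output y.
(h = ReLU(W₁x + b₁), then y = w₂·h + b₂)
y = 2

Layer 1 pre-activation: z₁ = [1, -4]
After ReLU: h = [1, 0]
Layer 2 output: y = 2×1 + 0×0 + 0 = 2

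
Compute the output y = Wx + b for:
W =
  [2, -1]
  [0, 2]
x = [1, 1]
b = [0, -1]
y = [1, 1]

Wx = [2×1 + -1×1, 0×1 + 2×1]
   = [1, 2]
y = Wx + b = [1 + 0, 2 + -1] = [1, 1]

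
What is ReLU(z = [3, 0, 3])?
h = [3, 0, 3]

ReLU applied element-wise: max(0,3)=3, max(0,0)=0, max(0,3)=3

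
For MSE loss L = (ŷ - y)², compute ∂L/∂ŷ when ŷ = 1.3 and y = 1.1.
∂L/∂ŷ = 0.4

∂L/∂ŷ = 2(ŷ - y) = 2(1.3 - 1.1) = 2(0.2) = 0.4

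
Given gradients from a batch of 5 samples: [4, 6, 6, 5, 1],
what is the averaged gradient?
Average gradient = 4.4

Average = (1/5)(4 + 6 + 6 + 5 + 1) = 22/5 = 4.4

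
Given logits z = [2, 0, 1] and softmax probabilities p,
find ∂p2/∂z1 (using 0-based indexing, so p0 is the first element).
∂p2/∂z1 = -0.02203

p = softmax(z) = [0.6652, 0.09003, 0.2447]
p2 = 0.2447, p1 = 0.09003

∂p2/∂z1 = -p2 × p1 = -0.2447 × 0.09003 = -0.02203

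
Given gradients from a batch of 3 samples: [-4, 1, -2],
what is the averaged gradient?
Average gradient = -1.667

Average = (1/3)(-4 + 1 + -2) = -5/3 = -1.667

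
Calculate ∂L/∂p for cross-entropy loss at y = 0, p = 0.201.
∂L/∂p = 1.252

∂L/∂p = -y/p + (1-y)/(1-p) = 0 + 1/0.799 = 1.252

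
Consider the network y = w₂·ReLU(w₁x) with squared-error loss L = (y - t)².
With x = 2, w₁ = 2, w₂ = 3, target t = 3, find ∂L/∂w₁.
∂L/∂w₁ = 108

Forward pass:
z = w₁x = 2×2 = 4
h = ReLU(4) = 4
y = w₂h = 3×4 = 12

Backward pass:
∂L/∂y = 2(y - t) = 2(12 - 3) = 18
∂y/∂h = w₂ = 3
∂h/∂z = 1 (ReLU derivative)
∂z/∂w₁ = x = 2

∂L/∂w₁ = 18 × 3 × 1 × 2 = 108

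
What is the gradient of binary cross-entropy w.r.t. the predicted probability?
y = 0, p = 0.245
∂L/∂p = 1.325

∂L/∂p = -y/p + (1-y)/(1-p) = 0 + 1/0.755 = 1.325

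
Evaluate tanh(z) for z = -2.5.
-0.9866

tanh(-2.5) = (e^(-2.5) - e^(2.5))/(e^(-2.5) + e^(2.5)) = -0.9866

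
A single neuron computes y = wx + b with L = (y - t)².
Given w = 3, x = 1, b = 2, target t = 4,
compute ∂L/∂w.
∂L/∂w = 2

y = wx + b = (3)(1) + 2 = 5
∂L/∂y = 2(y - t) = 2(5 - 4) = 2
∂y/∂w = x = 1
∂L/∂w = ∂L/∂y · ∂y/∂w = 2 × 1 = 2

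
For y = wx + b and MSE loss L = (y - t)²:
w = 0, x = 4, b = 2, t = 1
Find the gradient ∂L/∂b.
∂L/∂b = 2

y = wx + b = (0)(4) + 2 = 2
∂L/∂y = 2(y - t) = 2(2 - 1) = 2
∂y/∂b = 1
∂L/∂b = ∂L/∂y · ∂y/∂b = 2 × 1 = 2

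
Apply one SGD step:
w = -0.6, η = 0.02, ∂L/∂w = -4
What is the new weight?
w_new = -0.52

w_new = w - η·∂L/∂w = -0.6 - 0.02×(-4) = -0.6 - (-0.08) = -0.52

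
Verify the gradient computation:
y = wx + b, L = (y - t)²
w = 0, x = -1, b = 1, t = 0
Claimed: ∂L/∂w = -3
Incorrect

y = (0)(-1) + 1 = 1
∂L/∂y = 2(y - t) = 2(1 - 0) = 2
∂y/∂w = x = -1
∂L/∂w = 2 × -1 = -2

Claimed value: -3
Incorrect: The correct gradient is -2.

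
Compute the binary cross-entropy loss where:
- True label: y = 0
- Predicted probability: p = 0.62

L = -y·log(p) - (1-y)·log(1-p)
L = 0.9676

L = -0·log(0.62) - 1·log(0.38) = -log(0.38) = 0.9676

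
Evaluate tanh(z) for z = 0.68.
0.5915

tanh(0.68) = (e^(0.68) - e^(-0.68))/(e^(0.68) + e^(-0.68)) = 0.5915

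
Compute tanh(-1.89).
-0.9554

tanh(-1.89) = (e^(-1.89) - e^(1.89))/(e^(-1.89) + e^(1.89)) = -0.9554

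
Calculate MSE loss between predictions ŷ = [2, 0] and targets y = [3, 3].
MSE = 5

MSE = (1/2)((2-3)² + (0-3)²) = (1/2)(1 + 9) = 5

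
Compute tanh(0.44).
0.4136

tanh(0.44) = (e^(0.44) - e^(-0.44))/(e^(0.44) + e^(-0.44)) = 0.4136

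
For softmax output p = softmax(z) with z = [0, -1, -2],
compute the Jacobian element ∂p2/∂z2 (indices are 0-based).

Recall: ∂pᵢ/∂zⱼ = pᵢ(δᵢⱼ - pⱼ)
∂p2/∂z2 = 0.08193

p = softmax(z) = [0.6652, 0.2447, 0.09003]
p2 = 0.09003

∂p2/∂z2 = p2(1 - p2) = 0.09003 × (1 - 0.09003) = 0.08193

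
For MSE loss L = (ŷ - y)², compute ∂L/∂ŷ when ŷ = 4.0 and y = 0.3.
∂L/∂ŷ = 7.4

∂L/∂ŷ = 2(ŷ - y) = 2(4.0 - 0.3) = 2(3.7) = 7.4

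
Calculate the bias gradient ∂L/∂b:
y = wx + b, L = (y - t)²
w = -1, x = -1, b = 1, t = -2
∂L/∂b = 8

y = wx + b = (-1)(-1) + 1 = 2
∂L/∂y = 2(y - t) = 2(2 - -2) = 8
∂y/∂b = 1
∂L/∂b = ∂L/∂y · ∂y/∂b = 8 × 1 = 8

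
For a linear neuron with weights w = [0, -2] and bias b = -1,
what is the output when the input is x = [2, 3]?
y = -7

y = (0)(2) + (-2)(3) + -1 = -7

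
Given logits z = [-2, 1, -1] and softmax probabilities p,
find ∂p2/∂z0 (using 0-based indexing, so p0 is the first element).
∂p2/∂z0 = -0.004797

p = softmax(z) = [0.04201, 0.8438, 0.1142]
p2 = 0.1142, p0 = 0.04201

∂p2/∂z0 = -p2 × p0 = -0.1142 × 0.04201 = -0.004797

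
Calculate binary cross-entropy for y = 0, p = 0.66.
L = 1.079

L = -0·log(0.66) - 1·log(0.34) = -log(0.34) = 1.079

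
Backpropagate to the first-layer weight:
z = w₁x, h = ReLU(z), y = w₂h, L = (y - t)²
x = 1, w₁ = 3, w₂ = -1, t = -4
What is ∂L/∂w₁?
∂L/∂w₁ = -2

Forward pass:
z = w₁x = 3×1 = 3
h = ReLU(3) = 3
y = w₂h = -1×3 = -3

Backward pass:
∂L/∂y = 2(y - t) = 2(-3 - -4) = 2
∂y/∂h = w₂ = -1
∂h/∂z = 1 (ReLU derivative)
∂z/∂w₁ = x = 1

∂L/∂w₁ = 2 × -1 × 1 × 1 = -2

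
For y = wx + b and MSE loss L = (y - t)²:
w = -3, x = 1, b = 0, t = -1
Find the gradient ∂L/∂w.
∂L/∂w = -4

y = wx + b = (-3)(1) + 0 = -3
∂L/∂y = 2(y - t) = 2(-3 - -1) = -4
∂y/∂w = x = 1
∂L/∂w = ∂L/∂y · ∂y/∂w = -4 × 1 = -4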